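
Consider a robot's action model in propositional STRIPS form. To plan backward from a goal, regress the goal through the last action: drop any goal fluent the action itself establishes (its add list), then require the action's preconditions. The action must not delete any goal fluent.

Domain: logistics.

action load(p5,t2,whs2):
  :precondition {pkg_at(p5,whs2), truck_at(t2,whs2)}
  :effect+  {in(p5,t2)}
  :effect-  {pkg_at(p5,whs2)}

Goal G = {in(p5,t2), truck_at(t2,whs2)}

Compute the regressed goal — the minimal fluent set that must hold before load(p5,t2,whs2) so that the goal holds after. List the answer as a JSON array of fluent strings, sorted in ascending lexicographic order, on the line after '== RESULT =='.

Compute (G \ add) ∪ pre:
  G ∩ del = {}  (empty — regression defined)
  G \ add = {in(p5,t2), truck_at(t2,whs2)} \ {in(p5,t2)} = {truck_at(t2,whs2)}
  ∪ pre   = {truck_at(t2,whs2)} ∪ {pkg_at(p5,whs2), truck_at(t2,whs2)}
          = {pkg_at(p5,whs2), truck_at(t2,whs2)}

== RESULT ==
["pkg_at(p5,whs2)", "truck_at(t2,whs2)"]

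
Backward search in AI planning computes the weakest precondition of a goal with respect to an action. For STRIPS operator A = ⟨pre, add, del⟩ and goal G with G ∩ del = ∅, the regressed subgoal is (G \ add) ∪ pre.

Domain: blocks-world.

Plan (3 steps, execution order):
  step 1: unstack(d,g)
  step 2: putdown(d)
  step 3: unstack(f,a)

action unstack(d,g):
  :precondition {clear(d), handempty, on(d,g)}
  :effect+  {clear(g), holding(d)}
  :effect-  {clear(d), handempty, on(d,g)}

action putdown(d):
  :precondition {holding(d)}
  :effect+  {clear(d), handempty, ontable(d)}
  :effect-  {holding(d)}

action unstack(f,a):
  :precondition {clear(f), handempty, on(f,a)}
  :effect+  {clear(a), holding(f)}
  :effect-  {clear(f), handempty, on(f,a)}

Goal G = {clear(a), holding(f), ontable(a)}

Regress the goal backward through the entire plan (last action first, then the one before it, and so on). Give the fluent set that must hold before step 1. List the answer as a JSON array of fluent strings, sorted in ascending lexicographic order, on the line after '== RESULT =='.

Regress step by step:
  through step 3 (unstack(f,a)): drop {clear(a), holding(f)}, keep {ontable(a)}, require {clear(f), handempty, on(f,a)}
    → {clear(f), handempty, on(f,a), ontable(a)}
  through step 2 (putdown(d)): drop {handempty}, keep {clear(f), on(f,a), ontable(a)}, require {holding(d)}
    → {clear(f), holding(d), on(f,a), ontable(a)}
  through step 1 (unstack(d,g)): drop {holding(d)}, keep {clear(f), on(f,a), ontable(a)}, require {clear(d), handempty, on(d,g)}
    → {clear(d), clear(f), handempty, on(d,g), on(f,a), ontable(a)}

== RESULT ==
["clear(d)", "clear(f)", "handempty", "on(d,g)", "on(f,a)", "ontable(a)"]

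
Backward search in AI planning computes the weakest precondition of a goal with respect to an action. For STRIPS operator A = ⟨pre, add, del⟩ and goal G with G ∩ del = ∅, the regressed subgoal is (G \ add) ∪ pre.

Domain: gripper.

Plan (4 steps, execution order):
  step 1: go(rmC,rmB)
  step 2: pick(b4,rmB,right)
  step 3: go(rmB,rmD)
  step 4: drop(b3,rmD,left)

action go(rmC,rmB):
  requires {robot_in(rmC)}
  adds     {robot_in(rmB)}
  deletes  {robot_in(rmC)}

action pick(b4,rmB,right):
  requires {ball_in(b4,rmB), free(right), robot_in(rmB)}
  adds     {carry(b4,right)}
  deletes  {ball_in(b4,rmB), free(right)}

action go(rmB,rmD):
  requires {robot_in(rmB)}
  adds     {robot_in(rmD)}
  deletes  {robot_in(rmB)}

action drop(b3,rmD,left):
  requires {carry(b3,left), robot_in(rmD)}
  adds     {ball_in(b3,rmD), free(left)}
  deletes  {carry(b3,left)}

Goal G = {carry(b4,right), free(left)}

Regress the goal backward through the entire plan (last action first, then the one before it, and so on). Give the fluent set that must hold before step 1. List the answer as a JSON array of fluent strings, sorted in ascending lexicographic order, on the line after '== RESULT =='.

Work backward from the goal:
  through step 4 (drop(b3,rmD,left)): drop {free(left)}, keep {carry(b4,right)}, require {carry(b3,left), robot_in(rmD)}
    → {carry(b3,left), carry(b4,right), robot_in(rmD)}
  through step 3 (go(rmB,rmD)): drop {robot_in(rmD)}, keep {carry(b3,left), carry(b4,right)}, require {robot_in(rmB)}
    → {carry(b3,left), carry(b4,right), robot_in(rmB)}
  through step 2 (pick(b4,rmB,right)): drop {carry(b4,right)}, keep {carry(b3,left), robot_in(rmB)}, require {ball_in(b4,rmB), free(right), robot_in(rmB)}
    → {ball_in(b4,rmB), carry(b3,left), free(right), robot_in(rmB)}
  through step 1 (go(rmC,rmB)): drop {robot_in(rmB)}, keep {ball_in(b4,rmB), carry(b3,left), free(right)}, require {robot_in(rmC)}
    → {ball_in(b4,rmB), carry(b3,left), free(right), robot_in(rmC)}

== RESULT ==
["ball_in(b4,rmB)", "carry(b3,left)", "free(right)", "robot_in(rmC)"]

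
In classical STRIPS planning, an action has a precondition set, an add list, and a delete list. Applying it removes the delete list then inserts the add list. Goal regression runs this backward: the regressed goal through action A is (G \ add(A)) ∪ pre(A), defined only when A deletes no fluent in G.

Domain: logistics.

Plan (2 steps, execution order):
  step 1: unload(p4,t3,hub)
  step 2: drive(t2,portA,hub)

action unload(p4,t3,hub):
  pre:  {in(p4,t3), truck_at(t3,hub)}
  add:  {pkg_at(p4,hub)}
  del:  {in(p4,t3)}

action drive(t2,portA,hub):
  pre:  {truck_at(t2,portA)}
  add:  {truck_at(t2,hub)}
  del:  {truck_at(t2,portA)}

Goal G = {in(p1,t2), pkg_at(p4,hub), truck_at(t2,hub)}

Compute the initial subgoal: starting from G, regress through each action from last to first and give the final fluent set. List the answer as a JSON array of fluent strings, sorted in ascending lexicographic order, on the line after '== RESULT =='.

Work backward from the goal:
  through step 2 (drive(t2,portA,hub)): drop {truck_at(t2,hub)}, keep {in(p1,t2), pkg_at(p4,hub)}, require {truck_at(t2,portA)}
    → {in(p1,t2), pkg_at(p4,hub), truck_at(t2,portA)}
  through step 1 (unload(p4,t3,hub)): drop {pkg_at(p4,hub)}, keep {in(p1,t2), truck_at(t2,portA)}, require {in(p4,t3), truck_at(t3,hub)}
    → {in(p1,t2), in(p4,t3), truck_at(t2,portA), truck_at(t3,hub)}

== RESULT ==
["in(p1,t2)", "in(p4,t3)", "truck_at(t2,portA)", "truck_at(t3,hub)"]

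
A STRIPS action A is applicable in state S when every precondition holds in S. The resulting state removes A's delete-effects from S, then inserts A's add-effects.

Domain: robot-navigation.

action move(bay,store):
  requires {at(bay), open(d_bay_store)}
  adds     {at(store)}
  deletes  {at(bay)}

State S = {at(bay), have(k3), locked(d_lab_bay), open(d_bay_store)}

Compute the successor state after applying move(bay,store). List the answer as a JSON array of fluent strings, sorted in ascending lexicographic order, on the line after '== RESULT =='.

Compute (S \ del) ∪ add:
  pre ⊆ S: {at(bay), open(d_bay_store)} ⊆ S  — applicable
  S \ del = {have(k3), locked(d_lab_bay), open(d_bay_store)}
  ∪ add   = {at(store), have(k3), locked(d_lab_bay), open(d_bay_store)}

== RESULT ==
["at(store)", "have(k3)", "locked(d_lab_bay)", "open(d_bay_store)"]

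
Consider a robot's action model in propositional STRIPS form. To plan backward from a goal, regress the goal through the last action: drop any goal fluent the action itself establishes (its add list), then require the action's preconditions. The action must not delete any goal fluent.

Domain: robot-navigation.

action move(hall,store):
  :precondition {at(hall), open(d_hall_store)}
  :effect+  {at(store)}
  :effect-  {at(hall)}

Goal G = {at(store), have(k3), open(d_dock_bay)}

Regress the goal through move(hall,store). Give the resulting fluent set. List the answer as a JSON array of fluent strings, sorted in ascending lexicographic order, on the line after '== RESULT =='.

Compute (G \ add) ∪ pre:
  G ∩ del = {}  (empty — regression defined)
  G \ add = {at(store), have(k3), open(d_dock_bay)} \ {at(store)} = {have(k3), open(d_dock_bay)}
  ∪ pre   = {have(k3), open(d_dock_bay)} ∪ {at(hall), open(d_hall_store)}
          = {at(hall), have(k3), open(d_dock_bay), open(d_hall_store)}

== RESULT ==
["at(hall)", "have(k3)", "open(d_dock_bay)", "open(d_hall_store)"]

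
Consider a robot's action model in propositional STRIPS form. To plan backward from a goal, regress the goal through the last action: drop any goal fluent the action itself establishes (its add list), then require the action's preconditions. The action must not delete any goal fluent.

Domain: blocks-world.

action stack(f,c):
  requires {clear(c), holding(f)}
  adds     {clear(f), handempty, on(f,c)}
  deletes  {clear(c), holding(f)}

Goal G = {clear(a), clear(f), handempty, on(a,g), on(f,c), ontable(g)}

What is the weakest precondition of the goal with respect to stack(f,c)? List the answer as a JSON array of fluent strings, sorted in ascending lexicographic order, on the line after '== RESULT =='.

Regress:
  G ∩ del = {}  (empty — regression defined)
  G \ add = {clear(a), clear(f), handempty, on(a,g), on(f,c), ontable(g)} \ {clear(f), handempty, on(f,c)} = {clear(a), on(a,g), ontable(g)}
  ∪ pre   = {clear(a), on(a,g), ontable(g)} ∪ {clear(c), holding(f)}
          = {clear(a), clear(c), holding(f), on(a,g), ontable(g)}

== RESULT ==
["clear(a)", "clear(c)", "holding(f)", "on(a,g)", "ontable(g)"]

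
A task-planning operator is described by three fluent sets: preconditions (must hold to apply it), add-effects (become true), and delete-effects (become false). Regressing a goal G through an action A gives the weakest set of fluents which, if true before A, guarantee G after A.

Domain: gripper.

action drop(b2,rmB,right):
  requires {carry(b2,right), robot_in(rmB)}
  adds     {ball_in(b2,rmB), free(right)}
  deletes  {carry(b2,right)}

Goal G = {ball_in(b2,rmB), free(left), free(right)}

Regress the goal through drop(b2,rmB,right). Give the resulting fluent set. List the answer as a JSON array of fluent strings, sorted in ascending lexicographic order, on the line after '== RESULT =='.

Compute (G \ add) ∪ pre:
  G ∩ del = {}  (empty — regression defined)
  G \ add = {ball_in(b2,rmB), free(left), free(right)} \ {ball_in(b2,rmB), free(right)} = {free(left)}
  ∪ pre   = {free(left)} ∪ {carry(b2,right), robot_in(rmB)}
          = {carry(b2,right), free(left), robot_in(rmB)}

== RESULT ==
["carry(b2,right)", "free(left)", "robot_in(rmB)"]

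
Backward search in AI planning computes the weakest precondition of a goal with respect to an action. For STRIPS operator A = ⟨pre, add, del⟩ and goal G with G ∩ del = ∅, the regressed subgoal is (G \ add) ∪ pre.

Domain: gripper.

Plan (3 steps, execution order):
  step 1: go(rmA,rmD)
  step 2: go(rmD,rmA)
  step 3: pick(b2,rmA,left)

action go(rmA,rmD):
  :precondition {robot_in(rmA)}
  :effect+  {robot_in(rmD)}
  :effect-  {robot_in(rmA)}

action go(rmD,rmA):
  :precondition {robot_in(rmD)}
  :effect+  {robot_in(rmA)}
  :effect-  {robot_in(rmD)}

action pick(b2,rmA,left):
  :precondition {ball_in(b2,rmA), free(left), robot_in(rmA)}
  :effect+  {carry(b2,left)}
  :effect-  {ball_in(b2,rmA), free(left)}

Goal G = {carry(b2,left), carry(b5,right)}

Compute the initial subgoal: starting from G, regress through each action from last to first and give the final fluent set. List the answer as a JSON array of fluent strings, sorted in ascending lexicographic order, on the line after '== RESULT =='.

Work backward from the goal:
  through step 3 (pick(b2,rmA,left)): drop {carry(b2,left)}, keep {carry(b5,right)}, require {ball_in(b2,rmA), free(left), robot_in(rmA)}
    → {ball_in(b2,rmA), carry(b5,right), free(left), robot_in(rmA)}
  through step 2 (go(rmD,rmA)): drop {robot_in(rmA)}, keep {ball_in(b2,rmA), carry(b5,right), free(left)}, require {robot_in(rmD)}
    → {ball_in(b2,rmA), carry(b5,right), free(left), robot_in(rmD)}
  through step 1 (go(rmA,rmD)): drop {robot_in(rmD)}, keep {ball_in(b2,rmA), carry(b5,right), free(left)}, require {robot_in(rmA)}
    → {ball_in(b2,rmA), carry(b5,right), free(left), robot_in(rmA)}

== RESULT ==
["ball_in(b2,rmA)", "carry(b5,right)", "free(left)", "robot_in(rmA)"]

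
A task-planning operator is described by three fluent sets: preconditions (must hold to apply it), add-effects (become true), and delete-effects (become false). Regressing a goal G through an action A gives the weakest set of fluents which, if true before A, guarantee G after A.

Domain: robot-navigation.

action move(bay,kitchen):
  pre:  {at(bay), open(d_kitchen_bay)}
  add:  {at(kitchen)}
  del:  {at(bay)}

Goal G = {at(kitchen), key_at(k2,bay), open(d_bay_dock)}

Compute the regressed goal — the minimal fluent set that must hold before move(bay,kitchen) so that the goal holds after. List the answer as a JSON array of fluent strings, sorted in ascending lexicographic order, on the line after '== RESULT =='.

Compute (G \ add) ∪ pre:
  G ∩ del = {}  (empty — regression defined)
  G \ add = {at(kitchen), key_at(k2,bay), open(d_bay_dock)} \ {at(kitchen)} = {key_at(k2,bay), open(d_bay_dock)}
  ∪ pre   = {key_at(k2,bay), open(d_bay_dock)} ∪ {at(bay), open(d_kitchen_bay)}
          = {at(bay), key_at(k2,bay), open(d_bay_dock), open(d_kitchen_bay)}

== RESULT ==
["at(bay)", "key_at(k2,bay)", "open(d_bay_dock)", "open(d_kitchen_bay)"]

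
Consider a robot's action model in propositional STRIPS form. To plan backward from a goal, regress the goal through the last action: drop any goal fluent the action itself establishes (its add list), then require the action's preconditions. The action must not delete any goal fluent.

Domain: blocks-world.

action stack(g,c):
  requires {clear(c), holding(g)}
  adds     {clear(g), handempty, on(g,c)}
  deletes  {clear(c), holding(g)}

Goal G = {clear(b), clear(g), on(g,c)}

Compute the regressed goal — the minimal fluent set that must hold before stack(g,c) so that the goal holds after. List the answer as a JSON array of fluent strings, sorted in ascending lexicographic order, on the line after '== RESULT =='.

Regress:
  G ∩ del = {}  (empty — regression defined)
  G \ add = {clear(b), clear(g), on(g,c)} \ {clear(g), handempty, on(g,c)} = {clear(b)}
  ∪ pre   = {clear(b)} ∪ {clear(c), holding(g)}
          = {clear(b), clear(c), holding(g)}

== RESULT ==
["clear(b)", "clear(c)", "holding(g)"]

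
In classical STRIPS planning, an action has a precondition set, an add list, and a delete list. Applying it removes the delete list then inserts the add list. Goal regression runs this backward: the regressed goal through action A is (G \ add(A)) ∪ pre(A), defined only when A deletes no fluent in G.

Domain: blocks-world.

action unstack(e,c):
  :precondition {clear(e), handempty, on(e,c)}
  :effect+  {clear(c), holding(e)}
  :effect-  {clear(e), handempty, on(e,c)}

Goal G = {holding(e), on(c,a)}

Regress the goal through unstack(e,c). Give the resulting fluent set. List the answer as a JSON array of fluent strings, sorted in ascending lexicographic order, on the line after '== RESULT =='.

Regress:
  G ∩ del = {}  (empty — regression defined)
  G \ add = {holding(e), on(c,a)} \ {clear(c), holding(e)} = {on(c,a)}
  ∪ pre   = {on(c,a)} ∪ {clear(e), handempty, on(e,c)}
          = {clear(e), handempty, on(c,a), on(e,c)}

== RESULT ==
["clear(e)", "handempty", "on(c,a)", "on(e,c)"]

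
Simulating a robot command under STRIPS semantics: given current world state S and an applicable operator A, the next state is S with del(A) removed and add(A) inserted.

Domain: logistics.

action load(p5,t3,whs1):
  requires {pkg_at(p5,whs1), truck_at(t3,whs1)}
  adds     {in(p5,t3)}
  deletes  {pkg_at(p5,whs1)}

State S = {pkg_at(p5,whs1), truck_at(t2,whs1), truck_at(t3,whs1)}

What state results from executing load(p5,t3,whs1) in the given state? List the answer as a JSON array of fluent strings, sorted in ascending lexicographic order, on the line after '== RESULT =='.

Compute (S \ del) ∪ add:
  pre ⊆ S: {pkg_at(p5,whs1), truck_at(t3,whs1)} ⊆ S  — applicable
  S \ del = {truck_at(t2,whs1), truck_at(t3,whs1)}
  ∪ add   = {in(p5,t3), truck_at(t2,whs1), truck_at(t3,whs1)}

== RESULT ==
["in(p5,t3)", "truck_at(t2,whs1)", "truck_at(t3,whs1)"]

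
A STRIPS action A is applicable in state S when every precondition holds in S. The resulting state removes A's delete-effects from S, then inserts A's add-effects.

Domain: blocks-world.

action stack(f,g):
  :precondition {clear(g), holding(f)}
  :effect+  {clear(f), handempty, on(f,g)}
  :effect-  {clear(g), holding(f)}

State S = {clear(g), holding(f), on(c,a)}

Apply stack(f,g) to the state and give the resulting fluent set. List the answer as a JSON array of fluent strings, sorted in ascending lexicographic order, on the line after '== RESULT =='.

Compute (S \ del) ∪ add:
  pre ⊆ S: {clear(g), holding(f)} ⊆ S  — applicable
  S \ del = {on(c,a)}
  ∪ add   = {clear(f), handempty, on(c,a), on(f,g)}

== RESULT ==
["clear(f)", "handempty", "on(c,a)", "on(f,g)"]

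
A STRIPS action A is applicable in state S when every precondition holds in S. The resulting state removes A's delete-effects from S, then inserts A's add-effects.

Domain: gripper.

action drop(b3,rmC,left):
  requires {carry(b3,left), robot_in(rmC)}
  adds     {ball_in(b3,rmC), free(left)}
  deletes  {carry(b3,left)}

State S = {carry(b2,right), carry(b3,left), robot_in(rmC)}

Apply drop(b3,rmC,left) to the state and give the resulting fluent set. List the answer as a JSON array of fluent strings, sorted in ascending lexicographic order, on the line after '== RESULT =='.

Progress:
  pre ⊆ S: {carry(b3,left), robot_in(rmC)} ⊆ S  — applicable
  S \ del = {carry(b2,right), robot_in(rmC)}
  ∪ add   = {ball_in(b3,rmC), carry(b2,right), free(left), robot_in(rmC)}

== RESULT ==
["ball_in(b3,rmC)", "carry(b2,right)", "free(left)", "robot_in(rmC)"]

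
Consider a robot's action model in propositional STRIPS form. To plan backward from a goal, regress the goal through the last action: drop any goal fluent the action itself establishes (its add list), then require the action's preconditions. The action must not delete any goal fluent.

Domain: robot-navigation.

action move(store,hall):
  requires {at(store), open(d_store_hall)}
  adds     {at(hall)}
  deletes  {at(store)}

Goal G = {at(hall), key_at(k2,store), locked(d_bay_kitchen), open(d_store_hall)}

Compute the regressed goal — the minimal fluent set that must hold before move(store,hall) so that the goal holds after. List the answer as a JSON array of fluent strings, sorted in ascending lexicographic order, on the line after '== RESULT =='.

Regress:
  G ∩ del = {}  (empty — regression defined)
  G \ add = {at(hall), key_at(k2,store), locked(d_bay_kitchen), open(d_store_hall)} \ {at(hall)} = {key_at(k2,store), locked(d_bay_kitchen), open(d_store_hall)}
  ∪ pre   = {key_at(k2,store), locked(d_bay_kitchen), open(d_store_hall)} ∪ {at(store), open(d_store_hall)}
          = {at(store), key_at(k2,store), locked(d_bay_kitchen), open(d_store_hall)}

== RESULT ==
["at(store)", "key_at(k2,store)", "locked(d_bay_kitchen)", "open(d_store_hall)"]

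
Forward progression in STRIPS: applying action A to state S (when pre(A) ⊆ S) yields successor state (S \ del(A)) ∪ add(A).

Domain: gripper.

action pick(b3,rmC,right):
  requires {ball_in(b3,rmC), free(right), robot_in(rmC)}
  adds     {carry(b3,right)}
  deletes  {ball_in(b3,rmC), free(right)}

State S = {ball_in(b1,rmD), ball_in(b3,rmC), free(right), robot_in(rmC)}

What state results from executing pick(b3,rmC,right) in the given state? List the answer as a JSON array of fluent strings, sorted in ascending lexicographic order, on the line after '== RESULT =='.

Progress:
  pre ⊆ S: {ball_in(b3,rmC), free(right), robot_in(rmC)} ⊆ S  — applicable
  S \ del = {ball_in(b1,rmD), robot_in(rmC)}
  ∪ add   = {ball_in(b1,rmD), carry(b3,right), robot_in(rmC)}

== RESULT ==
["ball_in(b1,rmD)", "carry(b3,right)", "robot_in(rmC)"]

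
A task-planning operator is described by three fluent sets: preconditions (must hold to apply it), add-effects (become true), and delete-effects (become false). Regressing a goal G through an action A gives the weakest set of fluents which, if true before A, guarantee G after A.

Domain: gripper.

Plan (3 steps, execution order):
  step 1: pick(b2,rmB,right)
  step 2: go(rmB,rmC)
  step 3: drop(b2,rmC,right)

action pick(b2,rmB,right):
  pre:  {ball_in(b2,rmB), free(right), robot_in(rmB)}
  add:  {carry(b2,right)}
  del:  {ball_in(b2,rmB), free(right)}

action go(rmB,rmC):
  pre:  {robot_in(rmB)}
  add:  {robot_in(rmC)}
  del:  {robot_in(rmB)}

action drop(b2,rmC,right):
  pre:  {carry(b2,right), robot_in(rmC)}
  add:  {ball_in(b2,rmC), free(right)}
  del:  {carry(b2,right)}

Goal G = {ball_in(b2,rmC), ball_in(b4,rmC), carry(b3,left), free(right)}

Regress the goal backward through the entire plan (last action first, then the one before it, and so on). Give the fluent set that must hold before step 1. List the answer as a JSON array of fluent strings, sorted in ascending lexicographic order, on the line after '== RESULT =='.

Work backward from the goal:
  through step 3 (drop(b2,rmC,right)): drop {ball_in(b2,rmC), free(right)}, keep {ball_in(b4,rmC), carry(b3,left)}, require {carry(b2,right), robot_in(rmC)}
    → {ball_in(b4,rmC), carry(b2,right), carry(b3,left), robot_in(rmC)}
  through step 2 (go(rmB,rmC)): drop {robot_in(rmC)}, keep {ball_in(b4,rmC), carry(b2,right), carry(b3,left)}, require {robot_in(rmB)}
    → {ball_in(b4,rmC), carry(b2,right), carry(b3,left), robot_in(rmB)}
  through step 1 (pick(b2,rmB,right)): drop {carry(b2,right)}, keep {ball_in(b4,rmC), carry(b3,left), robot_in(rmB)}, require {ball_in(b2,rmB), free(right), robot_in(rmB)}
    → {ball_in(b2,rmB), ball_in(b4,rmC), carry(b3,left), free(right), robot_in(rmB)}

== RESULT ==
["ball_in(b2,rmB)", "ball_in(b4,rmC)", "carry(b3,left)", "free(right)", "robot_in(rmB)"]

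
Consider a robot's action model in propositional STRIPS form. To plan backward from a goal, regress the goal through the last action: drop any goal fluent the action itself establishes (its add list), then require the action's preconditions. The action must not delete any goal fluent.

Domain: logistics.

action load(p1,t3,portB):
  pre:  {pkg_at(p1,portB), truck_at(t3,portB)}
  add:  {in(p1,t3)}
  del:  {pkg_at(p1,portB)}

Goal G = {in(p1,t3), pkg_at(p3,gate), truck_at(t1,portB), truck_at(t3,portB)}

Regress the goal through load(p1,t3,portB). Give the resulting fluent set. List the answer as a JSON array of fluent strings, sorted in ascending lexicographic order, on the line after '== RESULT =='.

Compute (G \ add) ∪ pre:
  G ∩ del = {}  (empty — regression defined)
  G \ add = {in(p1,t3), pkg_at(p3,gate), truck_at(t1,portB), truck_at(t3,portB)} \ {in(p1,t3)} = {pkg_at(p3,gate), truck_at(t1,portB), truck_at(t3,portB)}
  ∪ pre   = {pkg_at(p3,gate), truck_at(t1,portB), truck_at(t3,portB)} ∪ {pkg_at(p1,portB), truck_at(t3,portB)}
          = {pkg_at(p1,portB), pkg_at(p3,gate), truck_at(t1,portB), truck_at(t3,portB)}

== RESULT ==
["pkg_at(p1,portB)", "pkg_at(p3,gate)", "truck_at(t1,portB)", "truck_at(t3,portB)"]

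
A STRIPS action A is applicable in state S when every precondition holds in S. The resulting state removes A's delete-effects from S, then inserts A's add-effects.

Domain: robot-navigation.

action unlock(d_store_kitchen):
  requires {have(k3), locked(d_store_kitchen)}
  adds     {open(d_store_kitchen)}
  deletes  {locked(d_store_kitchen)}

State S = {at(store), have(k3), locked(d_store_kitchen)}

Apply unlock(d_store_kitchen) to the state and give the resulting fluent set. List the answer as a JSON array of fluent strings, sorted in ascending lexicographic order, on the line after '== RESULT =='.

Progress:
  pre ⊆ S: {have(k3), locked(d_store_kitchen)} ⊆ S  — applicable
  S \ del = {at(store), have(k3)}
  ∪ add   = {at(store), have(k3), open(d_store_kitchen)}

== RESULT ==
["at(store)", "have(k3)", "open(d_store_kitchen)"]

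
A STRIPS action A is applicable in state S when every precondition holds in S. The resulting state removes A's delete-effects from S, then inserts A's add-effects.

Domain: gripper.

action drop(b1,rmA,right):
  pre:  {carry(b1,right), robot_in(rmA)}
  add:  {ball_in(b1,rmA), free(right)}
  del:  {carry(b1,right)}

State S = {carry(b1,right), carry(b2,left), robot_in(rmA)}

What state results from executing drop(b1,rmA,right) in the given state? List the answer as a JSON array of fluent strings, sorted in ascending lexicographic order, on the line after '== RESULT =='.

Progress:
  pre ⊆ S: {carry(b1,right), robot_in(rmA)} ⊆ S  — applicable
  S \ del = {carry(b2,left), robot_in(rmA)}
  ∪ add   = {ball_in(b1,rmA), carry(b2,left), free(right), robot_in(rmA)}

== RESULT ==
["ball_in(b1,rmA)", "carry(b2,left)", "free(right)", "robot_in(rmA)"]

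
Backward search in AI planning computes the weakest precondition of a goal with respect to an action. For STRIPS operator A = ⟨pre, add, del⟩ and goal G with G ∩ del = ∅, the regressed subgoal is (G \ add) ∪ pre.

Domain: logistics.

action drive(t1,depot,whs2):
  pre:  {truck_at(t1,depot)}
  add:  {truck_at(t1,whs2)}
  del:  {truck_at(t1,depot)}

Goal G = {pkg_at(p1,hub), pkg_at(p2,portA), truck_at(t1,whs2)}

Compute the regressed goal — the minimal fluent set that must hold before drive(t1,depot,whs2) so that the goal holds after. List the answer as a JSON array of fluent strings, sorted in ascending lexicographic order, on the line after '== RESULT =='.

Compute (G \ add) ∪ pre:
  G ∩ del = {}  (empty — regression defined)
  G \ add = {pkg_at(p1,hub), pkg_at(p2,portA), truck_at(t1,whs2)} \ {truck_at(t1,whs2)} = {pkg_at(p1,hub), pkg_at(p2,portA)}
  ∪ pre   = {pkg_at(p1,hub), pkg_at(p2,portA)} ∪ {truck_at(t1,depot)}
          = {pkg_at(p1,hub), pkg_at(p2,portA), truck_at(t1,depot)}

== RESULT ==
["pkg_at(p1,hub)", "pkg_at(p2,portA)", "truck_at(t1,depot)"]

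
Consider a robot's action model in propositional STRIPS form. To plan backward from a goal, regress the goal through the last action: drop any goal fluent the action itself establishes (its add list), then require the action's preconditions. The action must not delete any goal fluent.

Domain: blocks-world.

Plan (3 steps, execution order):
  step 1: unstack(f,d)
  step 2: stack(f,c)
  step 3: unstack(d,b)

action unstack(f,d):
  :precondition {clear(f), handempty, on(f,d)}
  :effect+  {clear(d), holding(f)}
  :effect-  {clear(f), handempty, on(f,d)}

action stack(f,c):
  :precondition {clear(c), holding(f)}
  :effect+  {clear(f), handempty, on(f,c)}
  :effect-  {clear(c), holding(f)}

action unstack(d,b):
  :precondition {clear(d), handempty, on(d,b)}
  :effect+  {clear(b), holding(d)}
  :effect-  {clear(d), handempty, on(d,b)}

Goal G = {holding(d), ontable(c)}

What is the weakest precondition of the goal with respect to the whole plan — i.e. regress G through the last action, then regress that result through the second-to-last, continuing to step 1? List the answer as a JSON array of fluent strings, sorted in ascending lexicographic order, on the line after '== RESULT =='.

Regress step by step:
  through step 3 (unstack(d,b)): drop {holding(d)}, keep {ontable(c)}, require {clear(d), handempty, on(d,b)}
    → {clear(d), handempty, on(d,b), ontable(c)}
  through step 2 (stack(f,c)): drop {handempty}, keep {clear(d), on(d,b), ontable(c)}, require {clear(c), holding(f)}
    → {clear(c), clear(d), holding(f), on(d,b), ontable(c)}
  through step 1 (unstack(f,d)): drop {clear(d), holding(f)}, keep {clear(c), on(d,b), ontable(c)}, require {clear(f), handempty, on(f,d)}
    → {clear(c), clear(f), handempty, on(d,b), on(f,d), ontable(c)}

== RESULT ==
["clear(c)", "clear(f)", "handempty", "on(d,b)", "on(f,d)", "ontable(c)"]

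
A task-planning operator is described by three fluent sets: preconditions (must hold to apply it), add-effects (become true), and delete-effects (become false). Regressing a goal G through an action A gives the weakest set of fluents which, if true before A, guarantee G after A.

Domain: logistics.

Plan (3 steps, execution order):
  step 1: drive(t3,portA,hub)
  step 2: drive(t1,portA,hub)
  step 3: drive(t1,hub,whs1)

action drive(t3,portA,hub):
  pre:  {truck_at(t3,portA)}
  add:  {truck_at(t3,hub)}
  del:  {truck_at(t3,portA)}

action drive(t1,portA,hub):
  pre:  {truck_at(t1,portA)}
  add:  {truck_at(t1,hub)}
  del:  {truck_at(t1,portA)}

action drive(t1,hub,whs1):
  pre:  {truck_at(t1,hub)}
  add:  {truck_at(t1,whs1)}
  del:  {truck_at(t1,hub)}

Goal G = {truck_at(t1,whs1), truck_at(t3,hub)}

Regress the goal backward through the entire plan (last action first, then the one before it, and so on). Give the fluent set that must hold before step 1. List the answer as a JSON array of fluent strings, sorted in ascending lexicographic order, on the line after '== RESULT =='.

Regress step by step:
  through step 3 (drive(t1,hub,whs1)): drop {truck_at(t1,whs1)}, keep {truck_at(t3,hub)}, require {truck_at(t1,hub)}
    → {truck_at(t1,hub), truck_at(t3,hub)}
  through step 2 (drive(t1,portA,hub)): drop {truck_at(t1,hub)}, keep {truck_at(t3,hub)}, require {truck_at(t1,portA)}
    → {truck_at(t1,portA), truck_at(t3,hub)}
  through step 1 (drive(t3,portA,hub)): drop {truck_at(t3,hub)}, keep {truck_at(t1,portA)}, require {truck_at(t3,portA)}
    → {truck_at(t1,portA), truck_at(t3,portA)}

== RESULT ==
["truck_at(t1,portA)", "truck_at(t3,portA)"]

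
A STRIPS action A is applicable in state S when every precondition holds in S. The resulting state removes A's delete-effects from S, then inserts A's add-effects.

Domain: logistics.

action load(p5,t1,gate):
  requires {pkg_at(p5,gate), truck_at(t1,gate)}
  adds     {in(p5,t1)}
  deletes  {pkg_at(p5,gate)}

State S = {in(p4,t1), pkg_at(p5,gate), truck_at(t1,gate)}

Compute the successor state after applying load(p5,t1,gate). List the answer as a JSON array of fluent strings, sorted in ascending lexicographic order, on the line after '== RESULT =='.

Progress:
  pre ⊆ S: {pkg_at(p5,gate), truck_at(t1,gate)} ⊆ S  — applicable
  S \ del = {in(p4,t1), truck_at(t1,gate)}
  ∪ add   = {in(p4,t1), in(p5,t1), truck_at(t1,gate)}

== RESULT ==
["in(p4,t1)", "in(p5,t1)", "truck_at(t1,gate)"]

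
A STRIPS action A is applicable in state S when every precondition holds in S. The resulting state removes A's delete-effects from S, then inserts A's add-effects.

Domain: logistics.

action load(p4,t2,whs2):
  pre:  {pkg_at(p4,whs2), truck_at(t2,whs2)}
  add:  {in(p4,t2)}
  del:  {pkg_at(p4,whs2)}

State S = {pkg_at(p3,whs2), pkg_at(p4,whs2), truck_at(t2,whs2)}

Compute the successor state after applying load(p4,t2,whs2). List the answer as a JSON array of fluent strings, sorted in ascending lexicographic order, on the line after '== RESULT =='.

Compute (S \ del) ∪ add:
  pre ⊆ S: {pkg_at(p4,whs2), truck_at(t2,whs2)} ⊆ S  — applicable
  S \ del = {pkg_at(p3,whs2), truck_at(t2,whs2)}
  ∪ add   = {in(p4,t2), pkg_at(p3,whs2), truck_at(t2,whs2)}

== RESULT ==
["in(p4,t2)", "pkg_at(p3,whs2)", "truck_at(t2,whs2)"]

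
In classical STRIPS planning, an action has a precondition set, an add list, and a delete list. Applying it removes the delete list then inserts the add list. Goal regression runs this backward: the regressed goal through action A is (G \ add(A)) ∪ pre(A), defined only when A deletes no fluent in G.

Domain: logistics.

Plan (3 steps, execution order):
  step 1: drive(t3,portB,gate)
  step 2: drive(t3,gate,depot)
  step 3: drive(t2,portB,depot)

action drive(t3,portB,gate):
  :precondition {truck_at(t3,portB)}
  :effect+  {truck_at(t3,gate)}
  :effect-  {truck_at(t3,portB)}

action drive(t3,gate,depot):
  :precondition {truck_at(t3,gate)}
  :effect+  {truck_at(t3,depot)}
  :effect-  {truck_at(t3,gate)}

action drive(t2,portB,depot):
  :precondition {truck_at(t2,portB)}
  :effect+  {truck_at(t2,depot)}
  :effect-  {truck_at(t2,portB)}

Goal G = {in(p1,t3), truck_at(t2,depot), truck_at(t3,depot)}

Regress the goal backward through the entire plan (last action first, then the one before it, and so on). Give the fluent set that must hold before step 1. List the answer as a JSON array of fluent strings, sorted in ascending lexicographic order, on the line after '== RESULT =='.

Regress step by step:
  through step 3 (drive(t2,portB,depot)): drop {truck_at(t2,depot)}, keep {in(p1,t3), truck_at(t3,depot)}, require {truck_at(t2,portB)}
    → {in(p1,t3), truck_at(t2,portB), truck_at(t3,depot)}
  through step 2 (drive(t3,gate,depot)): drop {truck_at(t3,depot)}, keep {in(p1,t3), truck_at(t2,portB)}, require {truck_at(t3,gate)}
    → {in(p1,t3), truck_at(t2,portB), truck_at(t3,gate)}
  through step 1 (drive(t3,portB,gate)): drop {truck_at(t3,gate)}, keep {in(p1,t3), truck_at(t2,portB)}, require {truck_at(t3,portB)}
    → {in(p1,t3), truck_at(t2,portB), truck_at(t3,portB)}

== RESULT ==
["in(p1,t3)", "truck_at(t2,portB)", "truck_at(t3,portB)"]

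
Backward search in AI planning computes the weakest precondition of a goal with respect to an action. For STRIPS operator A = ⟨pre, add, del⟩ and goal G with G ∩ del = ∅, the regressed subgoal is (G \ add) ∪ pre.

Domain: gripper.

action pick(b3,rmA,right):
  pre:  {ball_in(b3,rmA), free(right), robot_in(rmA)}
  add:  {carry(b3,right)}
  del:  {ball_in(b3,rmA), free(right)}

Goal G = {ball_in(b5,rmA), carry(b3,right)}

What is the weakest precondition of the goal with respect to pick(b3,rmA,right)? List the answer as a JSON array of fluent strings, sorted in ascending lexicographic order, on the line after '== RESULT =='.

Regress:
  G ∩ del = {}  (empty — regression defined)
  G \ add = {ball_in(b5,rmA), carry(b3,right)} \ {carry(b3,right)} = {ball_in(b5,rmA)}
  ∪ pre   = {ball_in(b5,rmA)} ∪ {ball_in(b3,rmA), free(right), robot_in(rmA)}
          = {ball_in(b3,rmA), ball_in(b5,rmA), free(right), robot_in(rmA)}

== RESULT ==
["ball_in(b3,rmA)", "ball_in(b5,rmA)", "free(right)", "robot_in(rmA)"]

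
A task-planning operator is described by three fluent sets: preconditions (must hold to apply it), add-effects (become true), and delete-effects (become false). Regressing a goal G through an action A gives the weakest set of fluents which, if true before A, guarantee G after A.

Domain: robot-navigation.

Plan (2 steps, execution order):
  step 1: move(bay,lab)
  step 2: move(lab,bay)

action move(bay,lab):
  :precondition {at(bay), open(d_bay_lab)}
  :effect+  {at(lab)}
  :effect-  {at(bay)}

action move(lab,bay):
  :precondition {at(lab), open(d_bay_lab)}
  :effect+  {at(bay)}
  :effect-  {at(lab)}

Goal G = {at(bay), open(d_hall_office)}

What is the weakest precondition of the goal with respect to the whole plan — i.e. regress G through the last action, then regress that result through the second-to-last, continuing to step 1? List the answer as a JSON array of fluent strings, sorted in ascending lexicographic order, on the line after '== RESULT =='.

Work backward from the goal:
  through step 2 (move(lab,bay)): drop {at(bay)}, keep {open(d_hall_office)}, require {at(lab), open(d_bay_lab)}
    → {at(lab), open(d_bay_lab), open(d_hall_office)}
  through step 1 (move(bay,lab)): drop {at(lab)}, keep {open(d_bay_lab), open(d_hall_office)}, require {at(bay), open(d_bay_lab)}
    → {at(bay), open(d_bay_lab), open(d_hall_office)}

== RESULT ==
["at(bay)", "open(d_bay_lab)", "open(d_hall_office)"]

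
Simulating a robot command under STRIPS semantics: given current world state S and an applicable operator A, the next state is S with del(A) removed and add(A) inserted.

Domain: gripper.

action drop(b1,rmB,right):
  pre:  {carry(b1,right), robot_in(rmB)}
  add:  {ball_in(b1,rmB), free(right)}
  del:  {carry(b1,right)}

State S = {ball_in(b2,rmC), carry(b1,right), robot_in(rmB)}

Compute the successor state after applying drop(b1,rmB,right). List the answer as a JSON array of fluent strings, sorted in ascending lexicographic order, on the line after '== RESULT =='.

Progress:
  pre ⊆ S: {carry(b1,right), robot_in(rmB)} ⊆ S  — applicable
  S \ del = {ball_in(b2,rmC), robot_in(rmB)}
  ∪ add   = {ball_in(b1,rmB), ball_in(b2,rmC), free(right), robot_in(rmB)}

== RESULT ==
["ball_in(b1,rmB)", "ball_in(b2,rmC)", "free(right)", "robot_in(rmB)"]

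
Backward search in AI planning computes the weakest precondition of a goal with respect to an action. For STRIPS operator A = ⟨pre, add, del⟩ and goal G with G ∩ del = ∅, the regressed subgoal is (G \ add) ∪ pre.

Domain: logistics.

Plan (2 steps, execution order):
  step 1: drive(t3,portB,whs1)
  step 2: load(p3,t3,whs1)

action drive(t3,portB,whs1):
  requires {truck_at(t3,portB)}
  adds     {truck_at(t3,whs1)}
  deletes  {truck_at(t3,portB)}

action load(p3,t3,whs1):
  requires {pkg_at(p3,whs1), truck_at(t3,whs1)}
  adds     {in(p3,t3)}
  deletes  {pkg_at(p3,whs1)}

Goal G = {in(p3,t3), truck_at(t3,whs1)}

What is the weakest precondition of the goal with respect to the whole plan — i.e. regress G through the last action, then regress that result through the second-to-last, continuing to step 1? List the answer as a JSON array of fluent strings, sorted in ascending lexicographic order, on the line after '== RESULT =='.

Regress step by step:
  through step 2 (load(p3,t3,whs1)): drop {in(p3,t3)}, keep {truck_at(t3,whs1)}, require {pkg_at(p3,whs1), truck_at(t3,whs1)}
    → {pkg_at(p3,whs1), truck_at(t3,whs1)}
  through step 1 (drive(t3,portB,whs1)): drop {truck_at(t3,whs1)}, keep {pkg_at(p3,whs1)}, require {truck_at(t3,portB)}
    → {pkg_at(p3,whs1), truck_at(t3,portB)}

== RESULT ==
["pkg_at(p3,whs1)", "truck_at(t3,portB)"]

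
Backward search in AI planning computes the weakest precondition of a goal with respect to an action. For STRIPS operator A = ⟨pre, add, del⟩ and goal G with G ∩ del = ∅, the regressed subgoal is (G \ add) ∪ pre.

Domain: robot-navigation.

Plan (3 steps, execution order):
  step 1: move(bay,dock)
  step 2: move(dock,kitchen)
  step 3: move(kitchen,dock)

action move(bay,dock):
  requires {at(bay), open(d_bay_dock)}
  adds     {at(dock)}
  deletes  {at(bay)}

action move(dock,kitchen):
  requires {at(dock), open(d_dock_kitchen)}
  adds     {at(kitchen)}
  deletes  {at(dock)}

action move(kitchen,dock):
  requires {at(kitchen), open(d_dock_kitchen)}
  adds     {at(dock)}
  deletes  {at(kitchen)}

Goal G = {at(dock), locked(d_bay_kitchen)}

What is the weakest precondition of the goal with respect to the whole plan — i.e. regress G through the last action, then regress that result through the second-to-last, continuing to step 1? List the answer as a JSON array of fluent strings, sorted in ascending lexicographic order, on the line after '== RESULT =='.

Work backward from the goal:
  through step 3 (move(kitchen,dock)): drop {at(dock)}, keep {locked(d_bay_kitchen)}, require {at(kitchen), open(d_dock_kitchen)}
    → {at(kitchen), locked(d_bay_kitchen), open(d_dock_kitchen)}
  through step 2 (move(dock,kitchen)): drop {at(kitchen)}, keep {locked(d_bay_kitchen), open(d_dock_kitchen)}, require {at(dock), open(d_dock_kitchen)}
    → {at(dock), locked(d_bay_kitchen), open(d_dock_kitchen)}
  through step 1 (move(bay,dock)): drop {at(dock)}, keep {locked(d_bay_kitchen), open(d_dock_kitchen)}, require {at(bay), open(d_bay_dock)}
    → {at(bay), locked(d_bay_kitchen), open(d_bay_dock), open(d_dock_kitchen)}

== RESULT ==
["at(bay)", "locked(d_bay_kitchen)", "open(d_bay_dock)", "open(d_dock_kitchen)"]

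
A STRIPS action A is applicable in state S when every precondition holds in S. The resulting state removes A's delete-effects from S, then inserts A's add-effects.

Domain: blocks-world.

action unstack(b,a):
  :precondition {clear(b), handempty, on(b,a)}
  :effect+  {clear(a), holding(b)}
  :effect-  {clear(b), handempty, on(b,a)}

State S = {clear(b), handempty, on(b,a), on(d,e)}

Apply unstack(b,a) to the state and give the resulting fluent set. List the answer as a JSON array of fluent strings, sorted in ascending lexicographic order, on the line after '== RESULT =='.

Progress:
  pre ⊆ S: {clear(b), handempty, on(b,a)} ⊆ S  — applicable
  S \ del = {on(d,e)}
  ∪ add   = {clear(a), holding(b), on(d,e)}

== RESULT ==
["clear(a)", "holding(b)", "on(d,e)"]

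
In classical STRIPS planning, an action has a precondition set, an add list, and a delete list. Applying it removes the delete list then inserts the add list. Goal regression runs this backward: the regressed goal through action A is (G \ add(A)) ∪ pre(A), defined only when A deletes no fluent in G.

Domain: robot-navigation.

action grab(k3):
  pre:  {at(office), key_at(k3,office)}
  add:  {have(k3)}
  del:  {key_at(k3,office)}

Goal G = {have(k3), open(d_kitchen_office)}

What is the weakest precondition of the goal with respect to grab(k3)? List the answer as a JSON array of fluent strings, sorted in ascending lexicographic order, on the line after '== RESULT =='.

Regress:
  G ∩ del = {}  (empty — regression defined)
  G \ add = {have(k3), open(d_kitchen_office)} \ {have(k3)} = {open(d_kitchen_office)}
  ∪ pre   = {open(d_kitchen_office)} ∪ {at(office), key_at(k3,office)}
          = {at(office), key_at(k3,office), open(d_kitchen_office)}

== RESULT ==
["at(office)", "key_at(k3,office)", "open(d_kitchen_office)"]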